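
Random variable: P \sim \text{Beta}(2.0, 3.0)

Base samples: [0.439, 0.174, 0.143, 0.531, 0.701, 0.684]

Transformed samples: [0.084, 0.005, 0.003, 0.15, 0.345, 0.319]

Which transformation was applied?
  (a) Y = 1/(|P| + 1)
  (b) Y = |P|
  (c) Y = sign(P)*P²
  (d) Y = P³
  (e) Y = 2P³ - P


Checking option (d) Y = P³:
  P = 0.439 -> Y = 0.084 ✓
  P = 0.174 -> Y = 0.005 ✓
  P = 0.143 -> Y = 0.003 ✓
All samples match this transformation.

(d) P³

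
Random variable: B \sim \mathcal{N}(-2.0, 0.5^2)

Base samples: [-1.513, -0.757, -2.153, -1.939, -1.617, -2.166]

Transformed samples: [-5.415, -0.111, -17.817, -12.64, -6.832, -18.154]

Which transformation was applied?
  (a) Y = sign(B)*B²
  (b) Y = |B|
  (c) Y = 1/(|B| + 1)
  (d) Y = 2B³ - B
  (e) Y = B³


Checking option (d) Y = 2B³ - B:
  B = -1.513 -> Y = -5.415 ✓
  B = -0.757 -> Y = -0.111 ✓
  B = -2.153 -> Y = -17.817 ✓
All samples match this transformation.

(d) 2B³ - B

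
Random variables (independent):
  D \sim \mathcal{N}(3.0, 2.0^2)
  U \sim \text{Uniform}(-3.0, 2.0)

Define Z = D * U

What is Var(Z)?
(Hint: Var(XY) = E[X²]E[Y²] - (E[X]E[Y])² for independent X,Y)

Var(XY) = E[X²]E[Y²] - (E[X]E[Y])²
E[D] = 3, Var(D) = 4
E[U] = -0.5, Var(U) = 2.0833333
E[D²] = 4 + 3² = 13
E[U²] = 2.0833333 + (-0.5)² = 2.3333333
Var(Z) = 13*2.3333333 - (3*(-0.5))²
= 30.333333 - 2.25 = 28.083333

28.083333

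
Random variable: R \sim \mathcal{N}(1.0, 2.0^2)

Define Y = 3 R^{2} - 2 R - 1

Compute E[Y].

E[Y] = 3*E[R²] - 2*E[R] - 1
E[R] = 1
E[R²] = Var(R) + (E[R])² = 4 + 1 = 5
E[Y] = 3*5 - 2*1 - 1 = 12

12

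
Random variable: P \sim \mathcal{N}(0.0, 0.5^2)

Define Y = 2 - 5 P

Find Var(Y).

For Y = aP + b: Var(Y) = a² * Var(P)
Var(P) = 0.5^2 = 0.25
Var(Y) = (-5)² * 0.25 = 25 * 0.25 = 6.25

6.25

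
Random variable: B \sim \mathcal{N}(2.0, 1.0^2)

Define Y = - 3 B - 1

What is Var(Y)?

For Y = aB + b: Var(Y) = a² * Var(B)
Var(B) = 1.0^2 = 1
Var(Y) = (-3)² * 1 = 9 * 1 = 9

9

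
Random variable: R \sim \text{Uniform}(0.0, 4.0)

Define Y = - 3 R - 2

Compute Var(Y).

For Y = aR + b: Var(Y) = a² * Var(R)
Var(R) = (4 - 0)^2/12 = 1.3333333
Var(Y) = (-3)² * 1.3333333 = 9 * 1.3333333 = 12

12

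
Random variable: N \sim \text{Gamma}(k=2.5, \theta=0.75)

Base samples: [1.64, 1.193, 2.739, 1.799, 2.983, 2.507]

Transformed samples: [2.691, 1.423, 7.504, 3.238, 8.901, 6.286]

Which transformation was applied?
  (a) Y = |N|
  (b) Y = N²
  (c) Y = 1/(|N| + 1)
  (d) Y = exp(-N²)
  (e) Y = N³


Checking option (b) Y = N²:
  N = 1.64 -> Y = 2.691 ✓
  N = 1.193 -> Y = 1.423 ✓
  N = 2.739 -> Y = 7.504 ✓
All samples match this transformation.

(b) N²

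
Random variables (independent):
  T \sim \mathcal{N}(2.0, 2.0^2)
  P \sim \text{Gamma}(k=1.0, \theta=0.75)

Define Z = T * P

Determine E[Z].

For independent RVs: E[XY] = E[X]*E[Y]
E[T] = 2
E[P] = 0.75
E[Z] = 2 * 0.75 = 1.5

1.5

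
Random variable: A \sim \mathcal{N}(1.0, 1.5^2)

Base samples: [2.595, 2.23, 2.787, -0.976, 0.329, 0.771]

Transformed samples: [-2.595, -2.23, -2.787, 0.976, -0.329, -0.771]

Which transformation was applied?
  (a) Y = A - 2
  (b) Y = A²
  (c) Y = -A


Checking option (c) Y = -A:
  A = 2.595 -> Y = -2.595 ✓
  A = 2.23 -> Y = -2.23 ✓
  A = 2.787 -> Y = -2.787 ✓
All samples match this transformation.

(c) -A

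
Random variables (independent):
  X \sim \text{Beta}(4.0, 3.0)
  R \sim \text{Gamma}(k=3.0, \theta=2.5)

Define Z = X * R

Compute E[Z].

For independent RVs: E[XY] = E[X]*E[Y]
E[X] = 0.57142857
E[R] = 7.5
E[Z] = 0.57142857 * 7.5 = 4.2857143

4.2857143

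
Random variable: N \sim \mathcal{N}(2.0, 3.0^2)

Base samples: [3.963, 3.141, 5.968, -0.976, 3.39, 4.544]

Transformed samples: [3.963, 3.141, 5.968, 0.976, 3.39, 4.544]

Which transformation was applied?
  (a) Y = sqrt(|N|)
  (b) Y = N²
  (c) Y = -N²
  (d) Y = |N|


Checking option (d) Y = |N|:
  N = 3.963 -> Y = 3.963 ✓
  N = 3.141 -> Y = 3.141 ✓
  N = 5.968 -> Y = 5.968 ✓
All samples match this transformation.

(d) |N|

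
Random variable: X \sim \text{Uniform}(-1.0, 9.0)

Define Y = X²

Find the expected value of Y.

E[X²] = Var(X) + (E[X])² = 8.3333333 + 16 = 24.333333

24.333333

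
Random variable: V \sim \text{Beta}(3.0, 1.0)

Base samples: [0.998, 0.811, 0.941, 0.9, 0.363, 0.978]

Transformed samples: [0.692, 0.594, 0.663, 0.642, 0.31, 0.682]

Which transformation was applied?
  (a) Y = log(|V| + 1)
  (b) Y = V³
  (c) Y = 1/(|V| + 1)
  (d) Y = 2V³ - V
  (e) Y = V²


Checking option (a) Y = log(|V| + 1):
  V = 0.998 -> Y = 0.692 ✓
  V = 0.811 -> Y = 0.594 ✓
  V = 0.941 -> Y = 0.663 ✓
All samples match this transformation.

(a) log(|V| + 1)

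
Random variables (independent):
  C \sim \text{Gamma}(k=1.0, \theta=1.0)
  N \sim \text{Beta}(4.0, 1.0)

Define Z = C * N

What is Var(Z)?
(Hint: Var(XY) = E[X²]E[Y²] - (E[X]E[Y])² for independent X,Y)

Var(XY) = E[X²]E[Y²] - (E[X]E[Y])²
E[C] = 1, Var(C) = 1
E[N] = 0.8, Var(N) = 0.026666667
E[C²] = 1 + 1² = 2
E[N²] = 0.026666667 + 0.8² = 0.66666667
Var(Z) = 2*0.66666667 - (1*0.8)²
= 1.3333333 - 0.64 = 0.69333333

0.69333333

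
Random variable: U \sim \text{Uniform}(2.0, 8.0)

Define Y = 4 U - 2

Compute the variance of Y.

For Y = aU + b: Var(Y) = a² * Var(U)
Var(U) = (8 - 2)^2/12 = 3
Var(Y) = 4² * 3 = 16 * 3 = 48

48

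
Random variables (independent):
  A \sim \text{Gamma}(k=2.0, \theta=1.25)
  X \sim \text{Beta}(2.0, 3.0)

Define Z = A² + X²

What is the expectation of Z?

E[Z] = E[A²] + E[X²]
E[A²] = Var(A) + E[A]² = 3.125 + 6.25 = 9.375
E[X²] = Var(X) + E[X]² = 0.04 + 0.16 = 0.2
E[Z] = 9.375 + 0.2 = 9.575

9.575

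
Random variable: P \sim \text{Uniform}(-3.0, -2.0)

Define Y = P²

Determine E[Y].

Using E[X²] = Var(X) + (E[X])²:
E[P] = -2.5
Var(P) = (-2 + 3)^2/12 = 0.083333333
E[P²] = 0.083333333 + (-2.5)² = 0.083333333 + 6.25 = 6.3333333

6.3333333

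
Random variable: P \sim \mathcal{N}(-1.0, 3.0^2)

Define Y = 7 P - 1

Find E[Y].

For Y = 7P - 1:
E[Y] = 7 * E[P] - 1
E[P] = -1.0 = -1
E[Y] = 7 * (-1) - 1 = -8

-8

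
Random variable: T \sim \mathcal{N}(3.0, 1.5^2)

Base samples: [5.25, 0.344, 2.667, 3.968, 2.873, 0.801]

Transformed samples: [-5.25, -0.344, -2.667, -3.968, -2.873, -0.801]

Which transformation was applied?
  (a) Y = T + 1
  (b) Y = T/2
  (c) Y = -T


Checking option (c) Y = -T:
  T = 5.25 -> Y = -5.25 ✓
  T = 0.344 -> Y = -0.344 ✓
  T = 2.667 -> Y = -2.667 ✓
All samples match this transformation.

(c) -T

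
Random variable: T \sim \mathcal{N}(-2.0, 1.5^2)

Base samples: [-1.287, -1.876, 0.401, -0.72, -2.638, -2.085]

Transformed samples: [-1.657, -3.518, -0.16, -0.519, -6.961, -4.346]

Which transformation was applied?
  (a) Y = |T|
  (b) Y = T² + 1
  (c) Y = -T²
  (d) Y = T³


Checking option (c) Y = -T²:
  T = -1.287 -> Y = -1.657 ✓
  T = -1.876 -> Y = -3.518 ✓
  T = 0.401 -> Y = -0.16 ✓
All samples match this transformation.

(c) -T²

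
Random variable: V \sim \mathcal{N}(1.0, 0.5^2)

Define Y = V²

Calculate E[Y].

Using E[X²] = Var(X) + (E[X])²:
E[V] = 1
Var(V) = 0.5^2 = 0.25
E[V²] = 0.25 + 1² = 0.25 + 1 = 1.25

1.25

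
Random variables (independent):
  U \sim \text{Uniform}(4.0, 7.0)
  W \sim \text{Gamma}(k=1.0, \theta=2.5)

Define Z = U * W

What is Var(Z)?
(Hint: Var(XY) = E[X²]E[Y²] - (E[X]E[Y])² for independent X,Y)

Var(XY) = E[X²]E[Y²] - (E[X]E[Y])²
E[U] = 5.5, Var(U) = 0.75
E[W] = 2.5, Var(W) = 6.25
E[U²] = 0.75 + 5.5² = 31
E[W²] = 6.25 + 2.5² = 12.5
Var(Z) = 31*12.5 - (5.5*2.5)²
= 387.5 - 189.0625 = 198.4375

198.4375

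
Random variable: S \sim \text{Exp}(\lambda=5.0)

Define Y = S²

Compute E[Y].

Using E[X²] = Var(X) + (E[X])²:
E[S] = 0.2
Var(S) = 1/5.0^2 = 0.04
E[S²] = 0.04 + 0.2² = 0.04 + 0.04 = 0.08

0.08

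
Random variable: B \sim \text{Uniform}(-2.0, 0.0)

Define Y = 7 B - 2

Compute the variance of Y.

For Y = aB + b: Var(Y) = a² * Var(B)
Var(B) = (0 + 2)^2/12 = 0.33333333
Var(Y) = 7² * 0.33333333 = 49 * 0.33333333 = 16.333333

16.333333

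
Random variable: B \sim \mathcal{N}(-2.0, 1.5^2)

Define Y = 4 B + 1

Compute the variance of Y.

For Y = aB + b: Var(Y) = a² * Var(B)
Var(B) = 1.5^2 = 2.25
Var(Y) = 4² * 2.25 = 16 * 2.25 = 36

36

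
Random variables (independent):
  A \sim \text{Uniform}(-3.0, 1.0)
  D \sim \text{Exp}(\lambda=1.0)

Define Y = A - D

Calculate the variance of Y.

For independent RVs: Var(aX + bY) = a²Var(X) + b²Var(Y)
Var(A) = 1.3333333
Var(D) = 1
Var(Y) = 1²*1.3333333 + (-1)²*1
= 1*1.3333333 + 1*1 = 2.3333333

2.3333333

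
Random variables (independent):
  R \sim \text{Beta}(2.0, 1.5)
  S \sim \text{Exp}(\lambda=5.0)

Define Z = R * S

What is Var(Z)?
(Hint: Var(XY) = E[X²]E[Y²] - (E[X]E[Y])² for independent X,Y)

Var(XY) = E[X²]E[Y²] - (E[X]E[Y])²
E[R] = 0.57142857, Var(R) = 0.054421769
E[S] = 0.2, Var(S) = 0.04
E[R²] = 0.054421769 + 0.57142857² = 0.38095238
E[S²] = 0.04 + 0.2² = 0.08
Var(Z) = 0.38095238*0.08 - (0.57142857*0.2)²
= 0.03047619 - 0.013061224 = 0.017414966

0.017414966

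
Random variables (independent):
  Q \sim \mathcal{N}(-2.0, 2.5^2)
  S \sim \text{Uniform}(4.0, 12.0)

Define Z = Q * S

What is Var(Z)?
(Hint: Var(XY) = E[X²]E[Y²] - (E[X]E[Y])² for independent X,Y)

Var(XY) = E[X²]E[Y²] - (E[X]E[Y])²
E[Q] = -2, Var(Q) = 6.25
E[S] = 8, Var(S) = 5.3333333
E[Q²] = 6.25 + (-2)² = 10.25
E[S²] = 5.3333333 + 8² = 69.333333
Var(Z) = 10.25*69.333333 - (-2*8)²
= 710.66667 - 256 = 454.66667

454.66667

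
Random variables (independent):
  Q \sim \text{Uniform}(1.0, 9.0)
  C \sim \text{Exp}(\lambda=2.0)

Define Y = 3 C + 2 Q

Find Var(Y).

For independent RVs: Var(aX + bY) = a²Var(X) + b²Var(Y)
Var(Q) = 5.3333333
Var(C) = 0.25
Var(Y) = 2²*5.3333333 + 3²*0.25
= 4*5.3333333 + 9*0.25 = 23.583333

23.583333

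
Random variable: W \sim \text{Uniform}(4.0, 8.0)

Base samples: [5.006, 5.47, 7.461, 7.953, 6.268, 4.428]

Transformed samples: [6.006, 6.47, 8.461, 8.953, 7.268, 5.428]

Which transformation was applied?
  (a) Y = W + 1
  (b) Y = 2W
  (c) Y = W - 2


Checking option (a) Y = W + 1:
  W = 5.006 -> Y = 6.006 ✓
  W = 5.47 -> Y = 6.47 ✓
  W = 7.461 -> Y = 8.461 ✓
All samples match this transformation.

(a) W + 1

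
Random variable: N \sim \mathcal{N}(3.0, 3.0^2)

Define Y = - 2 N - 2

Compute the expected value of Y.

For Y = -2N - 2:
E[Y] = -2 * E[N] - 2
E[N] = 3.0 = 3
E[Y] = -2 * 3 - 2 = -8

-8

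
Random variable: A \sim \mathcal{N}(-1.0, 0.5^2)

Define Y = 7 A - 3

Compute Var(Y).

For Y = aA + b: Var(Y) = a² * Var(A)
Var(A) = 0.5^2 = 0.25
Var(Y) = 7² * 0.25 = 49 * 0.25 = 12.25

12.25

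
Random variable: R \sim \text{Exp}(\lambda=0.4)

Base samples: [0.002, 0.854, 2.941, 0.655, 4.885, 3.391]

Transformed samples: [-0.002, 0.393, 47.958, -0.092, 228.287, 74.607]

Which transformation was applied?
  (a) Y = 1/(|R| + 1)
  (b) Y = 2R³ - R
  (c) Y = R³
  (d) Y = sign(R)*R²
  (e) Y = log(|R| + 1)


Checking option (b) Y = 2R³ - R:
  R = 0.002 -> Y = -0.002 ✓
  R = 0.854 -> Y = 0.393 ✓
  R = 2.941 -> Y = 47.958 ✓
All samples match this transformation.

(b) 2R³ - R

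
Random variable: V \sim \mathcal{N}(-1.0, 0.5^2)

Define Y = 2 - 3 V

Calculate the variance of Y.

For Y = aV + b: Var(Y) = a² * Var(V)
Var(V) = 0.5^2 = 0.25
Var(Y) = (-3)² * 0.25 = 9 * 0.25 = 2.25

2.25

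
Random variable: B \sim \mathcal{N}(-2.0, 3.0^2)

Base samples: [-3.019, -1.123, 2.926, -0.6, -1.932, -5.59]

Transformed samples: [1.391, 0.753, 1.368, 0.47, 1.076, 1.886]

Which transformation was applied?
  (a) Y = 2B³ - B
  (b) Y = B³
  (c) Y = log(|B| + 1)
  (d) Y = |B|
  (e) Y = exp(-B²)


Checking option (c) Y = log(|B| + 1):
  B = -3.019 -> Y = 1.391 ✓
  B = -1.123 -> Y = 0.753 ✓
  B = 2.926 -> Y = 1.368 ✓
All samples match this transformation.

(c) log(|B| + 1)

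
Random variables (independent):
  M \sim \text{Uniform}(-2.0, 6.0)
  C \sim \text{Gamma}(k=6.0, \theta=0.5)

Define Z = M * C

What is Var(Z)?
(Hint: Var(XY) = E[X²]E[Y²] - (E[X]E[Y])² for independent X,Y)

Var(XY) = E[X²]E[Y²] - (E[X]E[Y])²
E[M] = 2, Var(M) = 5.3333333
E[C] = 3, Var(C) = 1.5
E[M²] = 5.3333333 + 2² = 9.3333333
E[C²] = 1.5 + 3² = 10.5
Var(Z) = 9.3333333*10.5 - (2*3)²
= 98 - 36 = 62

62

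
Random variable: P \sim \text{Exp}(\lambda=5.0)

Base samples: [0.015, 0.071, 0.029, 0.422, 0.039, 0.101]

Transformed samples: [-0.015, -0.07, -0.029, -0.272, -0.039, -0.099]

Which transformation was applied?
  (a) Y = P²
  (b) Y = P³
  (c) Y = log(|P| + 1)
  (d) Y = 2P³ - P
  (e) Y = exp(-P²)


Checking option (d) Y = 2P³ - P:
  P = 0.015 -> Y = -0.015 ✓
  P = 0.071 -> Y = -0.07 ✓
  P = 0.029 -> Y = -0.029 ✓
All samples match this transformation.

(d) 2P³ - P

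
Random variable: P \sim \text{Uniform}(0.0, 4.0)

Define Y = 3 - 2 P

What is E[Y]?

For Y = -2P + 3:
E[Y] = -2 * E[P] + 3
E[P] = (0 + 4)/2 = 2
E[Y] = -2 * 2 + 3 = -1

-1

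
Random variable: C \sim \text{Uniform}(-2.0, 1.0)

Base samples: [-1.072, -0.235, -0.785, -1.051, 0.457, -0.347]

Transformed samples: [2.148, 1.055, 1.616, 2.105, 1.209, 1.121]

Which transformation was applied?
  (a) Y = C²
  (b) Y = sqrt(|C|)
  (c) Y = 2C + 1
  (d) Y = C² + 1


Checking option (d) Y = C² + 1:
  C = -1.072 -> Y = 2.148 ✓
  C = -0.235 -> Y = 1.055 ✓
  C = -0.785 -> Y = 1.616 ✓
All samples match this transformation.

(d) C² + 1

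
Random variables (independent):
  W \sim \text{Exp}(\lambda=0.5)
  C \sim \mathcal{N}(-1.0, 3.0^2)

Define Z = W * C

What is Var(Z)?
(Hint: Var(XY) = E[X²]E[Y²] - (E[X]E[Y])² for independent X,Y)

Var(XY) = E[X²]E[Y²] - (E[X]E[Y])²
E[W] = 2, Var(W) = 4
E[C] = -1, Var(C) = 9
E[W²] = 4 + 2² = 8
E[C²] = 9 + (-1)² = 10
Var(Z) = 8*10 - (2*(-1))²
= 80 - 4 = 76

76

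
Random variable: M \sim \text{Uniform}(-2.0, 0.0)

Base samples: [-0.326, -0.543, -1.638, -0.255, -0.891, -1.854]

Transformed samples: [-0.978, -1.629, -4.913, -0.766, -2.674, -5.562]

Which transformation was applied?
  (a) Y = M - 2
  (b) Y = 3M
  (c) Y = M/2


Checking option (b) Y = 3M:
  M = -0.326 -> Y = -0.978 ✓
  M = -0.543 -> Y = -1.629 ✓
  M = -1.638 -> Y = -4.913 ✓
All samples match this transformation.

(b) 3M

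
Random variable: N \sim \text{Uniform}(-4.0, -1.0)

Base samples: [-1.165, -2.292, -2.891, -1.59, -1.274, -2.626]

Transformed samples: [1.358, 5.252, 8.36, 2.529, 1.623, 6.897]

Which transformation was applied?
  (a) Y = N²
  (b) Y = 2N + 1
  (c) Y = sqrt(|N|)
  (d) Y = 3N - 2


Checking option (a) Y = N²:
  N = -1.165 -> Y = 1.358 ✓
  N = -2.292 -> Y = 5.252 ✓
  N = -2.891 -> Y = 8.36 ✓
All samples match this transformation.

(a) N²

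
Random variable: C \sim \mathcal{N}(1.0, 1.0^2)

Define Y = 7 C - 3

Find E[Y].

For Y = 7C - 3:
E[Y] = 7 * E[C] - 3
E[C] = 1.0 = 1
E[Y] = 7 * 1 - 3 = 4

4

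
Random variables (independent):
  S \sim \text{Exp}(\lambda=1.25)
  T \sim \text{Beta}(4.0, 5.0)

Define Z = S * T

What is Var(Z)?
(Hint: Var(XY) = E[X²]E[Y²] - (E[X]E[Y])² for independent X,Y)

Var(XY) = E[X²]E[Y²] - (E[X]E[Y])²
E[S] = 0.8, Var(S) = 0.64
E[T] = 0.44444444, Var(T) = 0.024691358
E[S²] = 0.64 + 0.8² = 1.28
E[T²] = 0.024691358 + 0.44444444² = 0.22222222
Var(Z) = 1.28*0.22222222 - (0.8*0.44444444)²
= 0.28444444 - 0.12641975 = 0.15802469

0.15802469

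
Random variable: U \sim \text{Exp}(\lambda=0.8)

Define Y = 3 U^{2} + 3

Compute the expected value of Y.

E[Y] = 3*E[U²] + 3
E[U] = 1.25
E[U²] = Var(U) + (E[U])² = 1.5625 + 1.5625 = 3.125
E[Y] = 3*3.125 + 3 = 12.375

12.375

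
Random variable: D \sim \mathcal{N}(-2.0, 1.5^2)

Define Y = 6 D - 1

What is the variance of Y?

For Y = aD + b: Var(Y) = a² * Var(D)
Var(D) = 1.5^2 = 2.25
Var(Y) = 6² * 2.25 = 36 * 2.25 = 81

81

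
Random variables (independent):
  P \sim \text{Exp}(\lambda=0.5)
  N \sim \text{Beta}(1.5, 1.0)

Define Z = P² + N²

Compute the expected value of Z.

E[Z] = E[P²] + E[N²]
E[P²] = Var(P) + E[P]² = 4 + 4 = 8
E[N²] = Var(N) + E[N]² = 0.068571429 + 0.36 = 0.42857143
E[Z] = 8 + 0.42857143 = 8.4285714

8.4285714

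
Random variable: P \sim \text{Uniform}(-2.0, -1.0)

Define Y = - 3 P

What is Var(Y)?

For Y = aP + b: Var(Y) = a² * Var(P)
Var(P) = (-1 + 2)^2/12 = 0.083333333
Var(Y) = (-3)² * 0.083333333 = 9 * 0.083333333 = 0.75

0.75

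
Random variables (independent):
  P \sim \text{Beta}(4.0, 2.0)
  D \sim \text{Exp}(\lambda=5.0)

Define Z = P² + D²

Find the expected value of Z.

E[Z] = E[P²] + E[D²]
E[P²] = Var(P) + E[P]² = 0.031746032 + 0.44444444 = 0.47619048
E[D²] = Var(D) + E[D]² = 0.04 + 0.04 = 0.08
E[Z] = 0.47619048 + 0.08 = 0.55619048

0.55619048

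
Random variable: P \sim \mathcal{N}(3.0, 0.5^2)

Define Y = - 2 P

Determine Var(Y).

For Y = aP + b: Var(Y) = a² * Var(P)
Var(P) = 0.5^2 = 0.25
Var(Y) = (-2)² * 0.25 = 4 * 0.25 = 1

1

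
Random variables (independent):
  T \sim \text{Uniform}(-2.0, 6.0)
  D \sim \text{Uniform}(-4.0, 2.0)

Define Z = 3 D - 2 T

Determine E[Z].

E[Z] = -2*E[T] + 3*E[D]
E[T] = 2
E[D] = -1
E[Z] = -2*2 + 3*(-1) = -7

-7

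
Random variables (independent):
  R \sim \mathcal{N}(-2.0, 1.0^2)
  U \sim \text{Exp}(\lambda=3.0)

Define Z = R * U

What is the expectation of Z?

For independent RVs: E[XY] = E[X]*E[Y]
E[R] = -2
E[U] = 0.33333333
E[Z] = -2 * 0.33333333 = -0.66666667

-0.66666667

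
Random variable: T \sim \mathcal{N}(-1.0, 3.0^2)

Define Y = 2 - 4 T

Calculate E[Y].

For Y = -4T + 2:
E[Y] = -4 * E[T] + 2
E[T] = -1.0 = -1
E[Y] = -4 * (-1) + 2 = 6

6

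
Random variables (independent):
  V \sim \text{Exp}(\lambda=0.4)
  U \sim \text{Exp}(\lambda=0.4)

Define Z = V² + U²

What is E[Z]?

E[Z] = E[V²] + E[U²]
E[V²] = Var(V) + E[V]² = 6.25 + 6.25 = 12.5
E[U²] = Var(U) + E[U]² = 6.25 + 6.25 = 12.5
E[Z] = 12.5 + 12.5 = 25

25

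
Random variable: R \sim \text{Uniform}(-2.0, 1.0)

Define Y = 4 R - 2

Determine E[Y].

For Y = 4R - 2:
E[Y] = 4 * E[R] - 2
E[R] = (-2 + 1)/2 = -0.5
E[Y] = 4 * (-0.5) - 2 = -4

-4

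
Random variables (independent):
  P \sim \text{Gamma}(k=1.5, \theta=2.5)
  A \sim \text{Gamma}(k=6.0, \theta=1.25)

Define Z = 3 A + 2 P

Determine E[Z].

E[Z] = 2*E[P] + 3*E[A]
E[P] = 3.75
E[A] = 7.5
E[Z] = 2*3.75 + 3*7.5 = 30

30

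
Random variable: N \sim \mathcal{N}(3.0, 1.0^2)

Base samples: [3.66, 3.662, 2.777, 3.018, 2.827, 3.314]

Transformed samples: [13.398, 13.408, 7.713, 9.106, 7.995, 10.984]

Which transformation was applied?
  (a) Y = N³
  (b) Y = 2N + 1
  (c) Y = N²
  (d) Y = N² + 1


Checking option (c) Y = N²:
  N = 3.66 -> Y = 13.398 ✓
  N = 3.662 -> Y = 13.408 ✓
  N = 2.777 -> Y = 7.713 ✓
All samples match this transformation.

(c) N²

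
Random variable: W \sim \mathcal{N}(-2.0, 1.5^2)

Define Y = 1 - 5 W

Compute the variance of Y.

For Y = aW + b: Var(Y) = a² * Var(W)
Var(W) = 1.5^2 = 2.25
Var(Y) = (-5)² * 2.25 = 25 * 2.25 = 56.25

56.25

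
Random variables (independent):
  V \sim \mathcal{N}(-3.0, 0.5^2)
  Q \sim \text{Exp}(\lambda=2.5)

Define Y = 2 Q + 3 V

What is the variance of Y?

For independent RVs: Var(aX + bY) = a²Var(X) + b²Var(Y)
Var(V) = 0.25
Var(Q) = 0.16
Var(Y) = 3²*0.25 + 2²*0.16
= 9*0.25 + 4*0.16 = 2.89

2.89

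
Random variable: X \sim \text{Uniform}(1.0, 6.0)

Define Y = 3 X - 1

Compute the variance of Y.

For Y = aX + b: Var(Y) = a² * Var(X)
Var(X) = (6 - 1)^2/12 = 2.0833333
Var(Y) = 3² * 2.0833333 = 9 * 2.0833333 = 18.75

18.75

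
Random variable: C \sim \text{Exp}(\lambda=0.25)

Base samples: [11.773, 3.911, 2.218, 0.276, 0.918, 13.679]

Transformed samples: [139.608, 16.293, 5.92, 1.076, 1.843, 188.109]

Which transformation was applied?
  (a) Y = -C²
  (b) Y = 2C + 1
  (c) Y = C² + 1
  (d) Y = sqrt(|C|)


Checking option (c) Y = C² + 1:
  C = 11.773 -> Y = 139.608 ✓
  C = 3.911 -> Y = 16.293 ✓
  C = 2.218 -> Y = 5.92 ✓
All samples match this transformation.

(c) C² + 1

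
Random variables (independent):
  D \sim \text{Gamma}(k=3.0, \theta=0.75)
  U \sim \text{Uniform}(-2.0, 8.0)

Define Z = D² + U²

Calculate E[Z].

E[Z] = E[D²] + E[U²]
E[D²] = Var(D) + E[D]² = 1.6875 + 5.0625 = 6.75
E[U²] = Var(U) + E[U]² = 8.3333333 + 9 = 17.333333
E[Z] = 6.75 + 17.333333 = 24.083333

24.083333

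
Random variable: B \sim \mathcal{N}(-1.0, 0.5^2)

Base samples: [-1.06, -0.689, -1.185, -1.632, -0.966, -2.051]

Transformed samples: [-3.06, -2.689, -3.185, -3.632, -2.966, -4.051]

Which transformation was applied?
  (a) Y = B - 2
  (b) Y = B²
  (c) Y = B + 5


Checking option (a) Y = B - 2:
  B = -1.06 -> Y = -3.06 ✓
  B = -0.689 -> Y = -2.689 ✓
  B = -1.185 -> Y = -3.185 ✓
All samples match this transformation.

(a) B - 2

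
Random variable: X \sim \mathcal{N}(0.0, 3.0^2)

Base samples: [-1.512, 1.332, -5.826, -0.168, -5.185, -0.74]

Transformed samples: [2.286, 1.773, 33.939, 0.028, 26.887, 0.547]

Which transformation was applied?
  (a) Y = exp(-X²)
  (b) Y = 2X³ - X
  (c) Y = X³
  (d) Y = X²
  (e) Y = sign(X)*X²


Checking option (d) Y = X²:
  X = -1.512 -> Y = 2.286 ✓
  X = 1.332 -> Y = 1.773 ✓
  X = -5.826 -> Y = 33.939 ✓
All samples match this transformation.

(d) X²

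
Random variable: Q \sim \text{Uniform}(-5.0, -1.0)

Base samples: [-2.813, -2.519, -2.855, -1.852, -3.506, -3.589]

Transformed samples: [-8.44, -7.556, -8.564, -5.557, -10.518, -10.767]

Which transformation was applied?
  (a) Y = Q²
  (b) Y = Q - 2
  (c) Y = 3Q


Checking option (c) Y = 3Q:
  Q = -2.813 -> Y = -8.44 ✓
  Q = -2.519 -> Y = -7.556 ✓
  Q = -2.855 -> Y = -8.564 ✓
All samples match this transformation.

(c) 3Q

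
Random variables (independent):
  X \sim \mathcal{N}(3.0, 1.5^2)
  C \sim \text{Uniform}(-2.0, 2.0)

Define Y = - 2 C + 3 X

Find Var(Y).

For independent RVs: Var(aX + bY) = a²Var(X) + b²Var(Y)
Var(X) = 2.25
Var(C) = 1.3333333
Var(Y) = 3²*2.25 + (-2)²*1.3333333
= 9*2.25 + 4*1.3333333 = 25.583333

25.583333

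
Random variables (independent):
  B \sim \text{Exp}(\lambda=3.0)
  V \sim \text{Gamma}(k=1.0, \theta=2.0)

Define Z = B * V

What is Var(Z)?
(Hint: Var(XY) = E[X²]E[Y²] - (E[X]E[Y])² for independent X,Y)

Var(XY) = E[X²]E[Y²] - (E[X]E[Y])²
E[B] = 0.33333333, Var(B) = 0.11111111
E[V] = 2, Var(V) = 4
E[B²] = 0.11111111 + 0.33333333² = 0.22222222
E[V²] = 4 + 2² = 8
Var(Z) = 0.22222222*8 - (0.33333333*2)²
= 1.7777778 - 0.44444444 = 1.3333333

1.3333333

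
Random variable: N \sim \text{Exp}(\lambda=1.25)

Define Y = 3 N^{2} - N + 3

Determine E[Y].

E[Y] = 3*E[N²] - 1*E[N] + 3
E[N] = 0.8
E[N²] = Var(N) + (E[N])² = 0.64 + 0.64 = 1.28
E[Y] = 3*1.28 - 1*0.8 + 3 = 6.04

6.04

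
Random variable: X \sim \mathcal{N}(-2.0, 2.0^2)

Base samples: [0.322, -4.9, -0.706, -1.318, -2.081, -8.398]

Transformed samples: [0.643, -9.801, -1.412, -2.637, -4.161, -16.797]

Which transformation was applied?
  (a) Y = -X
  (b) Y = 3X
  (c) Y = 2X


Checking option (c) Y = 2X:
  X = 0.322 -> Y = 0.643 ✓
  X = -4.9 -> Y = -9.801 ✓
  X = -0.706 -> Y = -1.412 ✓
All samples match this transformation.

(c) 2X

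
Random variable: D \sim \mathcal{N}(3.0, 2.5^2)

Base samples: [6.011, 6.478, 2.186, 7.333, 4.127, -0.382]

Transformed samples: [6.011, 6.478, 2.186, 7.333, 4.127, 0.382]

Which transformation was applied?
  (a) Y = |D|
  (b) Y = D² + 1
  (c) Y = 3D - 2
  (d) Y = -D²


Checking option (a) Y = |D|:
  D = 6.011 -> Y = 6.011 ✓
  D = 6.478 -> Y = 6.478 ✓
  D = 2.186 -> Y = 2.186 ✓
All samples match this transformation.

(a) |D|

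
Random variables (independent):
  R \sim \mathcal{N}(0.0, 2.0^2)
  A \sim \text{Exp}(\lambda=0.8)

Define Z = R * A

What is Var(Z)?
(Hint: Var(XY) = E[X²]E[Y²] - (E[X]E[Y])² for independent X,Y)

Var(XY) = E[X²]E[Y²] - (E[X]E[Y])²
E[R] = 0, Var(R) = 4
E[A] = 1.25, Var(A) = 1.5625
E[R²] = 4 + 0² = 4
E[A²] = 1.5625 + 1.25² = 3.125
Var(Z) = 4*3.125 - (0*1.25)²
= 12.5 - 0 = 12.5

12.5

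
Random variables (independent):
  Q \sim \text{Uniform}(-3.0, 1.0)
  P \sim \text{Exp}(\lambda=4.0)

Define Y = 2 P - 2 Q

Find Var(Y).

For independent RVs: Var(aX + bY) = a²Var(X) + b²Var(Y)
Var(Q) = 1.3333333
Var(P) = 0.0625
Var(Y) = (-2)²*1.3333333 + 2²*0.0625
= 4*1.3333333 + 4*0.0625 = 5.5833333

5.5833333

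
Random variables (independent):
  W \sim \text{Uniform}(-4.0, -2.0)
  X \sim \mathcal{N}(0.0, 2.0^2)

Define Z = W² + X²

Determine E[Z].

E[Z] = E[W²] + E[X²]
E[W²] = Var(W) + E[W]² = 0.33333333 + 9 = 9.3333333
E[X²] = Var(X) + E[X]² = 4 + 0 = 4
E[Z] = 9.3333333 + 4 = 13.333333

13.333333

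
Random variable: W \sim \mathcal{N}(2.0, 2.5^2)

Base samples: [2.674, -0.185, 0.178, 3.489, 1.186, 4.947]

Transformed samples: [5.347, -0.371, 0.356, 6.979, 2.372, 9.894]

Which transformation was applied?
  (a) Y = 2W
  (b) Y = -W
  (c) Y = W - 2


Checking option (a) Y = 2W:
  W = 2.674 -> Y = 5.347 ✓
  W = -0.185 -> Y = -0.371 ✓
  W = 0.178 -> Y = 0.356 ✓
All samples match this transformation.

(a) 2W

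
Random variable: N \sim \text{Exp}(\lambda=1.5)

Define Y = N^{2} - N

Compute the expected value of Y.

E[Y] = 1*E[N²] - 1*E[N]
E[N] = 0.66666667
E[N²] = Var(N) + (E[N])² = 0.44444444 + 0.44444444 = 0.88888889
E[Y] = 1*0.88888889 - 1*0.66666667 = 0.22222222

0.22222222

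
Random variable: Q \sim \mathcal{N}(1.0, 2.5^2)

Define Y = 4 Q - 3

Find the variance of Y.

For Y = aQ + b: Var(Y) = a² * Var(Q)
Var(Q) = 2.5^2 = 6.25
Var(Y) = 4² * 6.25 = 16 * 6.25 = 100

100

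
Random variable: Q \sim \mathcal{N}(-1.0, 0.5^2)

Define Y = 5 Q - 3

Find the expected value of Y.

For Y = 5Q - 3:
E[Y] = 5 * E[Q] - 3
E[Q] = -1.0 = -1
E[Y] = 5 * (-1) - 3 = -8

-8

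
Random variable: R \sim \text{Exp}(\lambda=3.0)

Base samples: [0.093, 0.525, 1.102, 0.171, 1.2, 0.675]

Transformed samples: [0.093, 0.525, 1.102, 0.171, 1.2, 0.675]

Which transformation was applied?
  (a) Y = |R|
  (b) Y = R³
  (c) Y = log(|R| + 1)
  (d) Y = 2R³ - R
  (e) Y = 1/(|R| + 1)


Checking option (a) Y = |R|:
  R = 0.093 -> Y = 0.093 ✓
  R = 0.525 -> Y = 0.525 ✓
  R = 1.102 -> Y = 1.102 ✓
All samples match this transformation.

(a) |R|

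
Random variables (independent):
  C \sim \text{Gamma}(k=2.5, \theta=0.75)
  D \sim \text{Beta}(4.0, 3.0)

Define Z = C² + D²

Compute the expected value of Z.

E[Z] = E[C²] + E[D²]
E[C²] = Var(C) + E[C]² = 1.40625 + 3.515625 = 4.921875
E[D²] = Var(D) + E[D]² = 0.030612245 + 0.32653061 = 0.35714286
E[Z] = 4.921875 + 0.35714286 = 5.2790179

5.2790179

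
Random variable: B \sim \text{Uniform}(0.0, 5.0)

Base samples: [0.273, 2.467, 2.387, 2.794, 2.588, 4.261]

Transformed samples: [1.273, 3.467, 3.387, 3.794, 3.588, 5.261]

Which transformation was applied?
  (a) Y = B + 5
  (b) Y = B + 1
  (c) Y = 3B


Checking option (b) Y = B + 1:
  B = 0.273 -> Y = 1.273 ✓
  B = 2.467 -> Y = 3.467 ✓
  B = 2.387 -> Y = 3.387 ✓
All samples match this transformation.

(b) B + 1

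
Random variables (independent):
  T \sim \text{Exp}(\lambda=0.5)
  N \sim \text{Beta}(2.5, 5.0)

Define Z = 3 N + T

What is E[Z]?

E[Z] = 1*E[T] + 3*E[N]
E[T] = 2
E[N] = 0.33333333
E[Z] = 1*2 + 3*0.33333333 = 3

3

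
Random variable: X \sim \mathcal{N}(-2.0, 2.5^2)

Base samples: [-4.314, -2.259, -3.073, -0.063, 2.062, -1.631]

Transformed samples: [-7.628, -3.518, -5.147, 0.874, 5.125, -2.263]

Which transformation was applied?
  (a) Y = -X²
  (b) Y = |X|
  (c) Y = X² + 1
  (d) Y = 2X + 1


Checking option (d) Y = 2X + 1:
  X = -4.314 -> Y = -7.628 ✓
  X = -2.259 -> Y = -3.518 ✓
  X = -3.073 -> Y = -5.147 ✓
All samples match this transformation.

(d) 2X + 1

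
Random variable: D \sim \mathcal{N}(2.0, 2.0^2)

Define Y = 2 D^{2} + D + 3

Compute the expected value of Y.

E[Y] = 2*E[D²] + 1*E[D] + 3
E[D] = 2
E[D²] = Var(D) + (E[D])² = 4 + 4 = 8
E[Y] = 2*8 + 1*2 + 3 = 21

21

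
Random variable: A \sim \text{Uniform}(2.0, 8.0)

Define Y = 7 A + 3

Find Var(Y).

For Y = aA + b: Var(Y) = a² * Var(A)
Var(A) = (8 - 2)^2/12 = 3
Var(Y) = 7² * 3 = 49 * 3 = 147

147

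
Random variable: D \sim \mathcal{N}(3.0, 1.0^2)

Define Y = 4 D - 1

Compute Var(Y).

For Y = aD + b: Var(Y) = a² * Var(D)
Var(D) = 1.0^2 = 1
Var(Y) = 4² * 1 = 16 * 1 = 16

16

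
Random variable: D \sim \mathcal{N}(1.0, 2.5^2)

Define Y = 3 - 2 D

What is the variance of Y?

For Y = aD + b: Var(Y) = a² * Var(D)
Var(D) = 2.5^2 = 6.25
Var(Y) = (-2)² * 6.25 = 4 * 6.25 = 25

25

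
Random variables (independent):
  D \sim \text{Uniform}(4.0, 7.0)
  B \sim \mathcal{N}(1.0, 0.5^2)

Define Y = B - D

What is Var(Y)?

For independent RVs: Var(aX + bY) = a²Var(X) + b²Var(Y)
Var(D) = 0.75
Var(B) = 0.25
Var(Y) = (-1)²*0.75 + 1²*0.25
= 1*0.75 + 1*0.25 = 1

1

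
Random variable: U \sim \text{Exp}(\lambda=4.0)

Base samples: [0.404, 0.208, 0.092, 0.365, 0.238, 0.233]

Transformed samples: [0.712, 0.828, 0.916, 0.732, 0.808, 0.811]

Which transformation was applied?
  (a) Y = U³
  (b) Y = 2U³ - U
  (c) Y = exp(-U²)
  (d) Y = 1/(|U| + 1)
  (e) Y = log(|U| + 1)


Checking option (d) Y = 1/(|U| + 1):
  U = 0.404 -> Y = 0.712 ✓
  U = 0.208 -> Y = 0.828 ✓
  U = 0.092 -> Y = 0.916 ✓
All samples match this transformation.

(d) 1/(|U| + 1)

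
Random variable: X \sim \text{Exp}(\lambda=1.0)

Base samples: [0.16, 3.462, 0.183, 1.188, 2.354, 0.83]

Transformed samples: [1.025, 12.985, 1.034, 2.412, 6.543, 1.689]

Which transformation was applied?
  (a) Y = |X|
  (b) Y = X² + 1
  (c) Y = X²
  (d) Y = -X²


Checking option (b) Y = X² + 1:
  X = 0.16 -> Y = 1.025 ✓
  X = 3.462 -> Y = 12.985 ✓
  X = 0.183 -> Y = 1.034 ✓
All samples match this transformation.

(b) X² + 1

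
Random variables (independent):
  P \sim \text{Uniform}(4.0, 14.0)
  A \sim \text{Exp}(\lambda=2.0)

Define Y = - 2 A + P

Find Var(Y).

For independent RVs: Var(aX + bY) = a²Var(X) + b²Var(Y)
Var(P) = 8.3333333
Var(A) = 0.25
Var(Y) = 1²*8.3333333 + (-2)²*0.25
= 1*8.3333333 + 4*0.25 = 9.3333333

9.3333333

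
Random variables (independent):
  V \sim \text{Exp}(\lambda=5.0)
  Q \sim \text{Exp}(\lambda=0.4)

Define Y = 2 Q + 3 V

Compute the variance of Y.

For independent RVs: Var(aX + bY) = a²Var(X) + b²Var(Y)
Var(V) = 0.04
Var(Q) = 6.25
Var(Y) = 3²*0.04 + 2²*6.25
= 9*0.04 + 4*6.25 = 25.36

25.36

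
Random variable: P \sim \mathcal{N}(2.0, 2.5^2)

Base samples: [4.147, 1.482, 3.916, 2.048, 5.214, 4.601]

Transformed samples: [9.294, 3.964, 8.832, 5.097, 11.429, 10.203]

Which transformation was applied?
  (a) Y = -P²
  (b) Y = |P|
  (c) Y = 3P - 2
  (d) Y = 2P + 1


Checking option (d) Y = 2P + 1:
  P = 4.147 -> Y = 9.294 ✓
  P = 1.482 -> Y = 3.964 ✓
  P = 3.916 -> Y = 8.832 ✓
All samples match this transformation.

(d) 2P + 1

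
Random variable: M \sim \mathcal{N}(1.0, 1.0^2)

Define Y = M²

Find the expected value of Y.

E[M²] = Var(M) + (E[M])² = 1 + 1 = 2

2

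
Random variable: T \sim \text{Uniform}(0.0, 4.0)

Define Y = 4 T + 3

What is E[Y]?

For Y = 4T + 3:
E[Y] = 4 * E[T] + 3
E[T] = (0 + 4)/2 = 2
E[Y] = 4 * 2 + 3 = 11

11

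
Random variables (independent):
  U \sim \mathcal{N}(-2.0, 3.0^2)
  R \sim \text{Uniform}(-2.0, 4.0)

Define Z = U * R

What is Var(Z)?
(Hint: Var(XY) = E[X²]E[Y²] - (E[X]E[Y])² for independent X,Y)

Var(XY) = E[X²]E[Y²] - (E[X]E[Y])²
E[U] = -2, Var(U) = 9
E[R] = 1, Var(R) = 3
E[U²] = 9 + (-2)² = 13
E[R²] = 3 + 1² = 4
Var(Z) = 13*4 - (-2*1)²
= 52 - 4 = 48

48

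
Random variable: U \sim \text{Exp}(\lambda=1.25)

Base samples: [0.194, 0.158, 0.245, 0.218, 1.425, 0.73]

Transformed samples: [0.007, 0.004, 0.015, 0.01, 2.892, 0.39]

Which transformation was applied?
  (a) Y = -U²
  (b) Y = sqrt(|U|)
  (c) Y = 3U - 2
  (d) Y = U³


Checking option (d) Y = U³:
  U = 0.194 -> Y = 0.007 ✓
  U = 0.158 -> Y = 0.004 ✓
  U = 0.245 -> Y = 0.015 ✓
All samples match this transformation.

(d) U³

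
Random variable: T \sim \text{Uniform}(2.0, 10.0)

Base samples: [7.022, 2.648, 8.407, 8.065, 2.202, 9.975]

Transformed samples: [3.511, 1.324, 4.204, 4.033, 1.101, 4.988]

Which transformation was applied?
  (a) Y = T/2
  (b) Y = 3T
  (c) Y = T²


Checking option (a) Y = T/2:
  T = 7.022 -> Y = 3.511 ✓
  T = 2.648 -> Y = 1.324 ✓
  T = 8.407 -> Y = 4.204 ✓
All samples match this transformation.

(a) T/2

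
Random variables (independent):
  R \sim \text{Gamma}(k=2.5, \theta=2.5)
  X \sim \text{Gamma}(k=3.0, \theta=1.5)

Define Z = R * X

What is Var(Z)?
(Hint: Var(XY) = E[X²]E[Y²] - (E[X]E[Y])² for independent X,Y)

Var(XY) = E[X²]E[Y²] - (E[X]E[Y])²
E[R] = 6.25, Var(R) = 15.625
E[X] = 4.5, Var(X) = 6.75
E[R²] = 15.625 + 6.25² = 54.6875
E[X²] = 6.75 + 4.5² = 27
Var(Z) = 54.6875*27 - (6.25*4.5)²
= 1476.5625 - 791.01562 = 685.54688

685.54688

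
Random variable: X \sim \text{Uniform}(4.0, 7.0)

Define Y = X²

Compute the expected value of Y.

Using E[X²] = Var(X) + (E[X])²:
E[X] = 5.5
Var(X) = (7 - 4)^2/12 = 0.75
E[X²] = 0.75 + 5.5² = 0.75 + 30.25 = 31

31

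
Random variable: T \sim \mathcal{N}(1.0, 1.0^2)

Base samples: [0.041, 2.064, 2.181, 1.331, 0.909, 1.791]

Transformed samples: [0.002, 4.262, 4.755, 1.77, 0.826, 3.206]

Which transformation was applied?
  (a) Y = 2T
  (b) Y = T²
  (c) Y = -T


Checking option (b) Y = T²:
  T = 0.041 -> Y = 0.002 ✓
  T = 2.064 -> Y = 4.262 ✓
  T = 2.181 -> Y = 4.755 ✓
All samples match this transformation.

(b) T²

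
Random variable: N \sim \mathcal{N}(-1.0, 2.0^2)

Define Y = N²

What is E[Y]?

Using E[X²] = Var(X) + (E[X])²:
E[N] = -1
Var(N) = 2.0^2 = 4
E[N²] = 4 + (-1)² = 4 + 1 = 5

5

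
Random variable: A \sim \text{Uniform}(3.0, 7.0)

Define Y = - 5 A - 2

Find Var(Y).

For Y = aA + b: Var(Y) = a² * Var(A)
Var(A) = (7 - 3)^2/12 = 1.3333333
Var(Y) = (-5)² * 1.3333333 = 25 * 1.3333333 = 33.333333

33.333333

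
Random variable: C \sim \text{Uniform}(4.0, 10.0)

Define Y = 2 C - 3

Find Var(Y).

For Y = aC + b: Var(Y) = a² * Var(C)
Var(C) = (10 - 4)^2/12 = 3
Var(Y) = 2² * 3 = 4 * 3 = 12

12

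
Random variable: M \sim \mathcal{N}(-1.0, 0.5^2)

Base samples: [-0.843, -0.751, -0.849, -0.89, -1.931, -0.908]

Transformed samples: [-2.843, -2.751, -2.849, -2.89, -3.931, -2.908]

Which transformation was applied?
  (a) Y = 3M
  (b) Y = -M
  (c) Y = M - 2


Checking option (c) Y = M - 2:
  M = -0.843 -> Y = -2.843 ✓
  M = -0.751 -> Y = -2.751 ✓
  M = -0.849 -> Y = -2.849 ✓
All samples match this transformation.

(c) M - 2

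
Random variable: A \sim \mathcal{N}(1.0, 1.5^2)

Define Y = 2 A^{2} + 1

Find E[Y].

E[Y] = 2*E[A²] + 1
E[A] = 1
E[A²] = Var(A) + (E[A])² = 2.25 + 1 = 3.25
E[Y] = 2*3.25 + 1 = 7.5

7.5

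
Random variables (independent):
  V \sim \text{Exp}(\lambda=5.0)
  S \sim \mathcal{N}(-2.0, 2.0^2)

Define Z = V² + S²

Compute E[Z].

E[Z] = E[V²] + E[S²]
E[V²] = Var(V) + E[V]² = 0.04 + 0.04 = 0.08
E[S²] = Var(S) + E[S]² = 4 + 4 = 8
E[Z] = 0.08 + 8 = 8.08

8.08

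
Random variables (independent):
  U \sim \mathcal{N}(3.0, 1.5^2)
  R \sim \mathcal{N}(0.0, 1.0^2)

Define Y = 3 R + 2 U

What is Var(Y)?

For independent RVs: Var(aX + bY) = a²Var(X) + b²Var(Y)
Var(U) = 2.25
Var(R) = 1
Var(Y) = 2²*2.25 + 3²*1
= 4*2.25 + 9*1 = 18

18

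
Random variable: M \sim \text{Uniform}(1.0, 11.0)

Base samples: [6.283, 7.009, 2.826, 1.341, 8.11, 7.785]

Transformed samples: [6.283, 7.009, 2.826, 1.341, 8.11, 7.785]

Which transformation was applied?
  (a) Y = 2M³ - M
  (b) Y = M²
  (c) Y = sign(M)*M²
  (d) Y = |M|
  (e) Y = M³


Checking option (d) Y = |M|:
  M = 6.283 -> Y = 6.283 ✓
  M = 7.009 -> Y = 7.009 ✓
  M = 2.826 -> Y = 2.826 ✓
All samples match this transformation.

(d) |M|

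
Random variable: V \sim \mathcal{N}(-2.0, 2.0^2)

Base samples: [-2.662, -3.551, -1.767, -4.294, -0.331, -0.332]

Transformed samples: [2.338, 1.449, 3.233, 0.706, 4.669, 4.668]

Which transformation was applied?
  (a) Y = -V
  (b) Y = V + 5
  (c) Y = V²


Checking option (b) Y = V + 5:
  V = -2.662 -> Y = 2.338 ✓
  V = -3.551 -> Y = 1.449 ✓
  V = -1.767 -> Y = 3.233 ✓
All samples match this transformation.

(b) V + 5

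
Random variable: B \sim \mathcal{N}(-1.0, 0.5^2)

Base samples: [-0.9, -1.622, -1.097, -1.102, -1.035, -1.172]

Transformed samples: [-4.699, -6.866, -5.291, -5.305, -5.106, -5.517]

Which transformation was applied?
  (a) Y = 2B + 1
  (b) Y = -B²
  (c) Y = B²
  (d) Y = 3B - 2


Checking option (d) Y = 3B - 2:
  B = -0.9 -> Y = -4.699 ✓
  B = -1.622 -> Y = -6.866 ✓
  B = -1.097 -> Y = -5.291 ✓
All samples match this transformation.

(d) 3B - 2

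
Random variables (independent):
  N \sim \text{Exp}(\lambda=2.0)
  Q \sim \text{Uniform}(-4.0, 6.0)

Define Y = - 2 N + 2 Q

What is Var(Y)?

For independent RVs: Var(aX + bY) = a²Var(X) + b²Var(Y)
Var(N) = 0.25
Var(Q) = 8.3333333
Var(Y) = (-2)²*0.25 + 2²*8.3333333
= 4*0.25 + 4*8.3333333 = 34.333333

34.333333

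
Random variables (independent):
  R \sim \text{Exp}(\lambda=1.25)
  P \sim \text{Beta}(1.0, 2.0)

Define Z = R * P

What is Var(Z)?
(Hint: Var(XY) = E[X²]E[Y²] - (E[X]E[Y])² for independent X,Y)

Var(XY) = E[X²]E[Y²] - (E[X]E[Y])²
E[R] = 0.8, Var(R) = 0.64
E[P] = 0.33333333, Var(P) = 0.055555556
E[R²] = 0.64 + 0.8² = 1.28
E[P²] = 0.055555556 + 0.33333333² = 0.16666667
Var(Z) = 1.28*0.16666667 - (0.8*0.33333333)²
= 0.21333333 - 0.071111111 = 0.14222222

0.14222222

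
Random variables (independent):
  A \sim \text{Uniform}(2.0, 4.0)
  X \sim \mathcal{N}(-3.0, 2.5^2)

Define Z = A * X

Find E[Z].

For independent RVs: E[XY] = E[X]*E[Y]
E[A] = 3
E[X] = -3
E[Z] = 3 * (-3) = -9

-9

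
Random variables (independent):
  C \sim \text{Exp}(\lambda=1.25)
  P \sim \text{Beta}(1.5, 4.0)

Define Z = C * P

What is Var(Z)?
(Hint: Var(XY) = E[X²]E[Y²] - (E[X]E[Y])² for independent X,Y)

Var(XY) = E[X²]E[Y²] - (E[X]E[Y])²
E[C] = 0.8, Var(C) = 0.64
E[P] = 0.27272727, Var(P) = 0.03051494
E[C²] = 0.64 + 0.8² = 1.28
E[P²] = 0.03051494 + 0.27272727² = 0.1048951
Var(Z) = 1.28*0.1048951 - (0.8*0.27272727)²
= 0.13426573 - 0.047603306 = 0.086662428

0.086662428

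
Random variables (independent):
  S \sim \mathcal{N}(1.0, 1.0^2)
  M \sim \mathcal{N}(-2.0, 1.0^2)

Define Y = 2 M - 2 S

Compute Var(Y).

For independent RVs: Var(aX + bY) = a²Var(X) + b²Var(Y)
Var(S) = 1
Var(M) = 1
Var(Y) = (-2)²*1 + 2²*1
= 4*1 + 4*1 = 8

8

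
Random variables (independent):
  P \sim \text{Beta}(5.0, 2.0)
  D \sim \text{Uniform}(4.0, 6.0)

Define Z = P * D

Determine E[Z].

For independent RVs: E[XY] = E[X]*E[Y]
E[P] = 0.71428571
E[D] = 5
E[Z] = 0.71428571 * 5 = 3.5714286

3.5714286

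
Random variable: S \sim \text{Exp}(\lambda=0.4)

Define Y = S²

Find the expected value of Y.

Using E[X²] = Var(X) + (E[X])²:
E[S] = 2.5
Var(S) = 1/0.4^2 = 6.25
E[S²] = 6.25 + 2.5² = 6.25 + 6.25 = 12.5

12.5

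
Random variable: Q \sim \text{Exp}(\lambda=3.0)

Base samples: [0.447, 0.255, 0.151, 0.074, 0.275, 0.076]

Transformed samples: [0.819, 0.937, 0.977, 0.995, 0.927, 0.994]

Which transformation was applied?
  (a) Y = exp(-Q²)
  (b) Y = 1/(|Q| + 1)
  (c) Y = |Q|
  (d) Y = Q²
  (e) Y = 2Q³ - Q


Checking option (a) Y = exp(-Q²):
  Q = 0.447 -> Y = 0.819 ✓
  Q = 0.255 -> Y = 0.937 ✓
  Q = 0.151 -> Y = 0.977 ✓
All samples match this transformation.

(a) exp(-Q²)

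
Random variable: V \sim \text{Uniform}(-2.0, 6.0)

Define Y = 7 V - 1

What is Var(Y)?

For Y = aV + b: Var(Y) = a² * Var(V)
Var(V) = (6 + 2)^2/12 = 5.3333333
Var(Y) = 7² * 5.3333333 = 49 * 5.3333333 = 261.33333

261.33333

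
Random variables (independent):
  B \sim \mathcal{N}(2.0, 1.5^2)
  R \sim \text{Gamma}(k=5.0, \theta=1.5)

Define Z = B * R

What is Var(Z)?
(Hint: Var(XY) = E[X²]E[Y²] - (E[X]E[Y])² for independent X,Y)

Var(XY) = E[X²]E[Y²] - (E[X]E[Y])²
E[B] = 2, Var(B) = 2.25
E[R] = 7.5, Var(R) = 11.25
E[B²] = 2.25 + 2² = 6.25
E[R²] = 11.25 + 7.5² = 67.5
Var(Z) = 6.25*67.5 - (2*7.5)²
= 421.875 - 225 = 196.875

196.875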